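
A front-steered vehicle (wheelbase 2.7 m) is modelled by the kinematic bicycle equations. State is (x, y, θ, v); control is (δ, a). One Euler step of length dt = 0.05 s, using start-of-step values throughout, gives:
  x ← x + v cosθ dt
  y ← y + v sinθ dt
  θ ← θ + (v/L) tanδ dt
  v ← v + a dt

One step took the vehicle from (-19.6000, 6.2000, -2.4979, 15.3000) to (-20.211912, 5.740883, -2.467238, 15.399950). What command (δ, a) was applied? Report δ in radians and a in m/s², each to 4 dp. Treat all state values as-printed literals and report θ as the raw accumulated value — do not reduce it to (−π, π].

δ = 0.1078, a = 1.9990

a = (v'−v)/dt = (0.099950)/0.05 = 1.9990
Δθ = θ'−θ = 0.030662;  (v·dt/L) = 15.3000·0.05/2.7 = 0.283333
tan δ = Δθ·L/(v·dt) = 0.108219  →  δ = 0.1078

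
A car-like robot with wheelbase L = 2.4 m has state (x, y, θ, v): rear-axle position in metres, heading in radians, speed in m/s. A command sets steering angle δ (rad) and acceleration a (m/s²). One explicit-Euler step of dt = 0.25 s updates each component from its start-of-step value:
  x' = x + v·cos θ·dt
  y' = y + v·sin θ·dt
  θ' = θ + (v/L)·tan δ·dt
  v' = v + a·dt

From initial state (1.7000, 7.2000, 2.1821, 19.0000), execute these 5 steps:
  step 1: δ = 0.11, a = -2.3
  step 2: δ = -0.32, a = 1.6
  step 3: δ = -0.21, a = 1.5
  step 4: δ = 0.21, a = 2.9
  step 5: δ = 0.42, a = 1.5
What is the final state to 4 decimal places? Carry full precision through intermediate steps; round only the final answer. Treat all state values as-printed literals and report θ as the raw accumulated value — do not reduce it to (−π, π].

(-5.2653, 28.3766, 2.6999, 20.3000)

after step 1 (δ=0.11, a=-2.3): (-1.026194, 11.089777, 2.400691, 18.425000)
after step 2 (δ=-0.32, a=1.6): (-4.424962, 14.198783, 1.764665, 18.825000)
after step 3 (δ=-0.21, a=1.5): (-5.331650, 18.816867, 1.346706, 19.200000)
after step 4 (δ=0.21, a=2.9): (-4.264995, 23.496851, 1.772991, 19.925000)
after step 5 (δ=0.42, a=1.5): (-5.265326, 28.376624, 2.699861, 20.300000)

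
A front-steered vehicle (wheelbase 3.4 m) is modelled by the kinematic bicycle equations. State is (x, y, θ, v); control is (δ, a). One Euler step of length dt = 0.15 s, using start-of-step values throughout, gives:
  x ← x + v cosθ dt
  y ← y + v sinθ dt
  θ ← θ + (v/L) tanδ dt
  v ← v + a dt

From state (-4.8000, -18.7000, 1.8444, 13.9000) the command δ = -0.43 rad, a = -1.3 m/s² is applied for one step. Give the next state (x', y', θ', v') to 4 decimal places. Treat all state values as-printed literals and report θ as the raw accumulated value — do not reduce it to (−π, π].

x' = -4.8000 + 13.9000·cos(1.8444)·0.15 = -5.3634
y' = -18.7000 + 13.9000·sin(1.8444)·0.15 = -16.6926
θ' = 1.8444 + (13.9000/3.4)·tan(-0.43)·0.15 = 1.5632
v' = 13.9000 − 1.3000·0.15 = 13.7050

(-5.3634, -16.6926, 1.5632, 13.7050)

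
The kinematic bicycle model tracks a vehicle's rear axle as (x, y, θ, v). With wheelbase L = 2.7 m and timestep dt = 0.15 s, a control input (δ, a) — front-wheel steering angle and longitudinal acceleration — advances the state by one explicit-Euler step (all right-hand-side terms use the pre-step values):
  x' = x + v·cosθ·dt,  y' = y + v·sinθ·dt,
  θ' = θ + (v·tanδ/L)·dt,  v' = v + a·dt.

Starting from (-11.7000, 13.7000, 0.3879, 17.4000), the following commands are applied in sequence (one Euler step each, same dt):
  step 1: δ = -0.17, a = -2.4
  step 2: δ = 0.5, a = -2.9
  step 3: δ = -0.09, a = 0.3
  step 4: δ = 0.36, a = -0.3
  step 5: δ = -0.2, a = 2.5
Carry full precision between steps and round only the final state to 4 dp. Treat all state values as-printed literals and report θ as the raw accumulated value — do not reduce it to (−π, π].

after step 1 (δ=-0.17, a=-2.4): (-9.283909, 14.687220, 0.221965, 17.040000)
after step 2 (δ=0.5, a=-2.9): (-6.790616, 15.249916, 0.739131, 16.605000)
after step 3 (δ=-0.09, a=0.3): (-4.949817, 16.927800, 0.655882, 16.650000)
after step 4 (δ=0.36, a=-0.3): (-2.970522, 18.450921, 1.004054, 16.605000)
after step 5 (δ=-0.2, a=2.5): (-1.633272, 20.552253, 0.817054, 16.980000)

(-1.6333, 20.5523, 0.8171, 16.9800)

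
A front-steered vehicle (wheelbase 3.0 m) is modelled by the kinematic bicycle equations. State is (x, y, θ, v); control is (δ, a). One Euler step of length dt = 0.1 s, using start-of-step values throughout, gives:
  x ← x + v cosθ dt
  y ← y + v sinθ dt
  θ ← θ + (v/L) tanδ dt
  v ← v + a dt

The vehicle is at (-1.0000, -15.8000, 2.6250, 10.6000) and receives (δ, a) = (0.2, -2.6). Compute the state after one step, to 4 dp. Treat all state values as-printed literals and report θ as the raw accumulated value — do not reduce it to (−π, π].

x' = -1.0000 + 10.6000·cos(2.6250)·0.1 = -1.9217
y' = -15.8000 + 10.6000·sin(2.6250)·0.1 = -15.2764
θ' = 2.6250 + (10.6000/3.0)·tan(0.2)·0.1 = 2.6966
v' = 10.6000 − 2.6000·0.1 = 10.3400

(-1.9217, -15.2764, 2.6966, 10.3400)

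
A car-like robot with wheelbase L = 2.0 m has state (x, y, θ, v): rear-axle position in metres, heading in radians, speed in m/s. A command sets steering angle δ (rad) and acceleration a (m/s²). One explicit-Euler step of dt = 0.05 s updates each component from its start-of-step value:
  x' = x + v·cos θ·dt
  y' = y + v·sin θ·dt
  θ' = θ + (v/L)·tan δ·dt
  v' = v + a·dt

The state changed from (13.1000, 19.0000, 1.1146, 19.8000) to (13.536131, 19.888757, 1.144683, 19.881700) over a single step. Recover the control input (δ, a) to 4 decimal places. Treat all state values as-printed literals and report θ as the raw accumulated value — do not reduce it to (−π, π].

δ = 0.0607, a = 1.6340

a = (v'−v)/dt = (0.081700)/0.05 = 1.6340
Δθ = θ'−θ = 0.030083;  (v·dt/L) = 19.8000·0.05/2.0 = 0.495000
tan δ = Δθ·L/(v·dt) = 0.060774  →  δ = 0.0607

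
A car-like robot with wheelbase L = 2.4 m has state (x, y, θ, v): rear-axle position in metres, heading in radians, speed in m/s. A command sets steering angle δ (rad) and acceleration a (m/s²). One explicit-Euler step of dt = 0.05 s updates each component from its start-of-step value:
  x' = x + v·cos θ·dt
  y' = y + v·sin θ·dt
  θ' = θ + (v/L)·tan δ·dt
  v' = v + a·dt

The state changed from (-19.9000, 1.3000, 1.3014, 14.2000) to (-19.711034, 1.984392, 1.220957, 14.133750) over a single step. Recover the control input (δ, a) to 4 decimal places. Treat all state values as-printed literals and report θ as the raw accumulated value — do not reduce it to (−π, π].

δ = -0.2655, a = -1.3250

a = (v'−v)/dt = (-0.066250)/0.05 = -1.3250
Δθ = θ'−θ = -0.080443;  (v·dt/L) = 14.2000·0.05/2.4 = 0.295833
tan δ = Δθ·L/(v·dt) = -0.271920  →  δ = -0.2655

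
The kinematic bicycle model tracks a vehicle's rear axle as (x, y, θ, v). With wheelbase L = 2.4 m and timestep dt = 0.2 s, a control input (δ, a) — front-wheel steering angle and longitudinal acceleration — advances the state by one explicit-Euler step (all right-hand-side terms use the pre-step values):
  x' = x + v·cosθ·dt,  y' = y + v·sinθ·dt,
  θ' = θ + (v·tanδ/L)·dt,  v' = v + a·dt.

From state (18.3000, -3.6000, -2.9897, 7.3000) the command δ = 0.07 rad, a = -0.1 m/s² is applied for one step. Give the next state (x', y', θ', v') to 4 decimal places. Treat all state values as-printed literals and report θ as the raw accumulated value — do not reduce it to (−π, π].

x' = 18.3000 + 7.3000·cos(-2.9897)·0.2 = 16.8568
y' = -3.6000 + 7.3000·sin(-2.9897)·0.2 = -3.8209
θ' = -2.9897 + (7.3000/2.4)·tan(0.07)·0.2 = -2.9470
v' = 7.3000 − 0.1000·0.2 = 7.2800

(16.8568, -3.8209, -2.9470, 7.2800)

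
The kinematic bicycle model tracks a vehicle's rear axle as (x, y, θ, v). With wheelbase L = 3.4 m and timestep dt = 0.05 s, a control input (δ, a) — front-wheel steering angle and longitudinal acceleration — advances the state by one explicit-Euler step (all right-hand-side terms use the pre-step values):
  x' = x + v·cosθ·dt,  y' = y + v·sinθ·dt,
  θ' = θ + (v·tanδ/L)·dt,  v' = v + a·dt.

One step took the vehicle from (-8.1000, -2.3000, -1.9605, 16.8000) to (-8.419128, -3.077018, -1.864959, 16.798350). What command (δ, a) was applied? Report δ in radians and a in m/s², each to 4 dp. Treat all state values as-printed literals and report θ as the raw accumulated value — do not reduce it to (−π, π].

δ = 0.3690, a = -0.0330

a = (v'−v)/dt = (-0.001650)/0.05 = -0.0330
Δθ = θ'−θ = 0.095541;  (v·dt/L) = 16.8000·0.05/3.4 = 0.247059
tan δ = Δθ·L/(v·dt) = 0.386714  →  δ = 0.3690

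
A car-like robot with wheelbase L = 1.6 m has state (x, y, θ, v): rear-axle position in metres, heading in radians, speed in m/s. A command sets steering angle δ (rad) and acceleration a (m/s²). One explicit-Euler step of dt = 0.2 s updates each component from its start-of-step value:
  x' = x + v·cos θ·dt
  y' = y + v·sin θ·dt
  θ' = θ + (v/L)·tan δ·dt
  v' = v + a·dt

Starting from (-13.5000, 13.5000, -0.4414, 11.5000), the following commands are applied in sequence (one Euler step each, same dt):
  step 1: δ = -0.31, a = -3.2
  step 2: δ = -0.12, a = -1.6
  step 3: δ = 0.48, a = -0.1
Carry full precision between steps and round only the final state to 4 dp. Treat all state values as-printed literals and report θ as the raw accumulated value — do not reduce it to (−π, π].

after step 1 (δ=-0.31, a=-3.2): (-11.420445, 12.517427, -0.901871, 10.860000)
after step 2 (δ=-0.12, a=-1.6): (-10.073493, 10.813518, -1.065557, 10.540000)
after step 3 (δ=0.48, a=-0.1): (-9.053186, 8.968894, -0.379652, 10.520000)

(-9.0532, 8.9689, -0.3797, 10.5200)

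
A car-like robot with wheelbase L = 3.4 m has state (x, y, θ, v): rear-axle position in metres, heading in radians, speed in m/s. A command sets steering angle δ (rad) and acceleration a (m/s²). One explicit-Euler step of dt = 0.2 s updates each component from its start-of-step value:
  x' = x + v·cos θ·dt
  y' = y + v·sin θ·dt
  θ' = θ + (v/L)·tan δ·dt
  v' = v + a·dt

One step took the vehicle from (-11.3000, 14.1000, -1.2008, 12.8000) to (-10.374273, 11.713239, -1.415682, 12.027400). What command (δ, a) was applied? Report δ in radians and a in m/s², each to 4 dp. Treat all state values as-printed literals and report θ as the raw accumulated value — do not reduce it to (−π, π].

a = (v'−v)/dt = (-0.772600)/0.2 = -3.8630
Δθ = θ'−θ = -0.214882;  (v·dt/L) = 12.8000·0.2/3.4 = 0.752941
tan δ = Δθ·L/(v·dt) = -0.285390  →  δ = -0.2780

δ = -0.2780, a = -3.8630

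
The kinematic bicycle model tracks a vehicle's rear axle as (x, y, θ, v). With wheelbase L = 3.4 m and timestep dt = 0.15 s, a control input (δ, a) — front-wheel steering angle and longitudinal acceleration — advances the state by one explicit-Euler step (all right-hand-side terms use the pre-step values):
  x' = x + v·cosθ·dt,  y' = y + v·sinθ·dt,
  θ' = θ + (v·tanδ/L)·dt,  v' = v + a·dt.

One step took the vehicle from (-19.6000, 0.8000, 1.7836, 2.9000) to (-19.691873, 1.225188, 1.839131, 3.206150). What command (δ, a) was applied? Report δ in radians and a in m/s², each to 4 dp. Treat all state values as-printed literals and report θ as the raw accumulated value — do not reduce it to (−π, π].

a = (v'−v)/dt = (0.306150)/0.15 = 2.0410
Δθ = θ'−θ = 0.055531;  (v·dt/L) = 2.9000·0.15/3.4 = 0.127941
tan δ = Δθ·L/(v·dt) = 0.434035  →  δ = 0.4095

δ = 0.4095, a = 2.0410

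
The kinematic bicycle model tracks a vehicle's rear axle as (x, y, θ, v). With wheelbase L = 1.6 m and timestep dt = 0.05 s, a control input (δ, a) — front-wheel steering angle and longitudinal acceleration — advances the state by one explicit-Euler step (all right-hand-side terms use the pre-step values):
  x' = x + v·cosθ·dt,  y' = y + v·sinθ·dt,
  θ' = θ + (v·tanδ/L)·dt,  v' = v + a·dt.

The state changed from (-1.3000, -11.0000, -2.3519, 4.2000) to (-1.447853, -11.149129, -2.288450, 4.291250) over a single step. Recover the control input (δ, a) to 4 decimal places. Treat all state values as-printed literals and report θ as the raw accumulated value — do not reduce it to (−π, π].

δ = 0.4503, a = 1.8250

a = (v'−v)/dt = (0.091250)/0.05 = 1.8250
Δθ = θ'−θ = 0.063450;  (v·dt/L) = 4.2000·0.05/1.6 = 0.131250
tan δ = Δθ·L/(v·dt) = 0.483429  →  δ = 0.4503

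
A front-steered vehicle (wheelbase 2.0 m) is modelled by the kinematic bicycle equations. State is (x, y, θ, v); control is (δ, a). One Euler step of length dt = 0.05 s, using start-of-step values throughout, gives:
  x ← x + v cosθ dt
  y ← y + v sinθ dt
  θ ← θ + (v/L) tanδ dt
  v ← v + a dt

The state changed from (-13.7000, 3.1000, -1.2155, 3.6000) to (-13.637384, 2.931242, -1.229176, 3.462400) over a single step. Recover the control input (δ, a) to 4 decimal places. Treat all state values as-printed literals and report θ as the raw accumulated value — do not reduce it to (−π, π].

a = (v'−v)/dt = (-0.137600)/0.05 = -2.7520
Δθ = θ'−θ = -0.013676;  (v·dt/L) = 3.6000·0.05/2.0 = 0.090000
tan δ = Δθ·L/(v·dt) = -0.151956  →  δ = -0.1508

δ = -0.1508, a = -2.7520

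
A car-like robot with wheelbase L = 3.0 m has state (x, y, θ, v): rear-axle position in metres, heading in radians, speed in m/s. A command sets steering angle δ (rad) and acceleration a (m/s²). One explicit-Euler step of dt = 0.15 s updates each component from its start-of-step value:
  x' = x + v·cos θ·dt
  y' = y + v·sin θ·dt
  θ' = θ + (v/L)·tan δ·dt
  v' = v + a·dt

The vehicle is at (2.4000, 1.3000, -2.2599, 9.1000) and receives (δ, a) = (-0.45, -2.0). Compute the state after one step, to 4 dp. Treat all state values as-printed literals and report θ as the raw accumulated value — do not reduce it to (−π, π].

(1.5321, 0.2465, -2.4797, 8.8000)

x' = 2.4000 + 9.1000·cos(-2.2599)·0.15 = 1.5321
y' = 1.3000 + 9.1000·sin(-2.2599)·0.15 = 0.2465
θ' = -2.2599 + (9.1000/3.0)·tan(-0.45)·0.15 = -2.4797
v' = 9.1000 − 2.0000·0.15 = 8.8000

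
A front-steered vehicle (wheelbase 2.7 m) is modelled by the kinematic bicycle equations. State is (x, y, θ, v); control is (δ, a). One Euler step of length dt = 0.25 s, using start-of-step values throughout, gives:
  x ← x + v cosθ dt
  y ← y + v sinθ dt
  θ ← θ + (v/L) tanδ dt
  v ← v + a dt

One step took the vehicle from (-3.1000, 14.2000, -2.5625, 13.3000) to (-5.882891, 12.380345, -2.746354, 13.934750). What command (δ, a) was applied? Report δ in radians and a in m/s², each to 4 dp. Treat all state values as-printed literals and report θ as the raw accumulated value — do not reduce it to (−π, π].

a = (v'−v)/dt = (0.634750)/0.25 = 2.5390
Δθ = θ'−θ = -0.183854;  (v·dt/L) = 13.3000·0.25/2.7 = 1.231481
tan δ = Δθ·L/(v·dt) = -0.149295  →  δ = -0.1482

δ = -0.1482, a = 2.5390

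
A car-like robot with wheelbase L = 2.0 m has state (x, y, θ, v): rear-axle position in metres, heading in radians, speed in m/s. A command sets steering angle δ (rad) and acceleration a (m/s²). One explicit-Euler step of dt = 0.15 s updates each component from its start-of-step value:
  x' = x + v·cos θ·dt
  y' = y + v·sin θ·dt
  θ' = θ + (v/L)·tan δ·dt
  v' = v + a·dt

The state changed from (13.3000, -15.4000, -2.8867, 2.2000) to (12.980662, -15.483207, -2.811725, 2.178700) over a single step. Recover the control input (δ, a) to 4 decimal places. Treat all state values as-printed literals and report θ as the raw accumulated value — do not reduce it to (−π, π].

δ = 0.4265, a = -0.1420

a = (v'−v)/dt = (-0.021300)/0.15 = -0.1420
Δθ = θ'−θ = 0.074975;  (v·dt/L) = 2.2000·0.15/2.0 = 0.165000
tan δ = Δθ·L/(v·dt) = 0.454394  →  δ = 0.4265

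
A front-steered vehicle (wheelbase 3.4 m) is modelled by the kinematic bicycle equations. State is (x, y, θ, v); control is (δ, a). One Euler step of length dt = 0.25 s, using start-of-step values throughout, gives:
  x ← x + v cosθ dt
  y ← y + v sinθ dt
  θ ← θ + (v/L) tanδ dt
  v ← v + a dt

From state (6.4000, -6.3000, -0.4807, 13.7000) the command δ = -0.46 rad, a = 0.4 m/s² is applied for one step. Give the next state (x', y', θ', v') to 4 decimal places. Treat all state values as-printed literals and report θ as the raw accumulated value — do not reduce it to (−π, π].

(9.4368, -7.8837, -0.9798, 13.8000)

x' = 6.4000 + 13.7000·cos(-0.4807)·0.25 = 9.4368
y' = -6.3000 + 13.7000·sin(-0.4807)·0.25 = -7.8837
θ' = -0.4807 + (13.7000/3.4)·tan(-0.46)·0.25 = -0.9798
v' = 13.7000 + 0.4000·0.25 = 13.8000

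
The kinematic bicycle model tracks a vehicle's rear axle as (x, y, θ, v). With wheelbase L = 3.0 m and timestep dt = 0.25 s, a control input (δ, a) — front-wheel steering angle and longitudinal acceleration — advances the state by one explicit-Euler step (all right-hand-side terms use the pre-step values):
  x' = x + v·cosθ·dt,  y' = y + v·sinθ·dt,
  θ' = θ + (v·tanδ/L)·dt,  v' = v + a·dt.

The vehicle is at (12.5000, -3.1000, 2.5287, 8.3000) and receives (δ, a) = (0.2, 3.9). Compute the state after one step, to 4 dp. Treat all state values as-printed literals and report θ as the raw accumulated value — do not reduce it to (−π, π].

x' = 12.5000 + 8.3000·cos(2.5287)·0.25 = 10.8027
y' = -3.1000 + 8.3000·sin(2.5287)·0.25 = -1.9064
θ' = 2.5287 + (8.3000/3.0)·tan(0.2)·0.25 = 2.6689
v' = 8.3000 + 3.9000·0.25 = 9.2750

(10.8027, -1.9064, 2.6689, 9.2750)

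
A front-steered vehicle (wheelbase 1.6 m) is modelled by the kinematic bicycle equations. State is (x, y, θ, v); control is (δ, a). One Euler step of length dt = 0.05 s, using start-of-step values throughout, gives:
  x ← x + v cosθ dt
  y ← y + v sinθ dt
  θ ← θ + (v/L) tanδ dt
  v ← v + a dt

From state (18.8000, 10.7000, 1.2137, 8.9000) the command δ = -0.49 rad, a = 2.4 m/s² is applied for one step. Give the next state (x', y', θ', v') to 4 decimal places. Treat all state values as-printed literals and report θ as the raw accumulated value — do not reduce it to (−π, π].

(18.9556, 11.1169, 1.0654, 9.0200)

x' = 18.8000 + 8.9000·cos(1.2137)·0.05 = 18.9556
y' = 10.7000 + 8.9000·sin(1.2137)·0.05 = 11.1169
θ' = 1.2137 + (8.9000/1.6)·tan(-0.49)·0.05 = 1.0654
v' = 8.9000 + 2.4000·0.05 = 9.0200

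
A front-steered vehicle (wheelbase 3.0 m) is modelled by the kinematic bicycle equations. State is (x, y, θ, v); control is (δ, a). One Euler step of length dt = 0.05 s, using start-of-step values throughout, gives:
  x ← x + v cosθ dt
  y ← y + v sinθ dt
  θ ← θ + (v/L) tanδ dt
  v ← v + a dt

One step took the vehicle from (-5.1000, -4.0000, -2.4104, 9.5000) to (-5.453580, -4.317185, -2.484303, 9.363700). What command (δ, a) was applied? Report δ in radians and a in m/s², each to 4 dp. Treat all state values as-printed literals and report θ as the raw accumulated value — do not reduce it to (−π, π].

δ = -0.4367, a = -2.7260

a = (v'−v)/dt = (-0.136300)/0.05 = -2.7260
Δθ = θ'−θ = -0.073903;  (v·dt/L) = 9.5000·0.05/3.0 = 0.158333
tan δ = Δθ·L/(v·dt) = -0.466756  →  δ = -0.4367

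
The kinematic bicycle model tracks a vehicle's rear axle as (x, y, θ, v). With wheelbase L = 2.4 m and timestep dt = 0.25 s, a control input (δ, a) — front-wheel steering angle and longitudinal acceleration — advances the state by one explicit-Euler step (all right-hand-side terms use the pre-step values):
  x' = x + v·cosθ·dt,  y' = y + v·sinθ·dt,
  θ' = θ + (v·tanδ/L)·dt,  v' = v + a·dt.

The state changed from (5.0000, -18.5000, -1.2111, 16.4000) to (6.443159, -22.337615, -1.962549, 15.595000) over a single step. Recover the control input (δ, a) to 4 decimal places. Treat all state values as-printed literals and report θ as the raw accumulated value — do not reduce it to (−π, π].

δ = -0.4144, a = -3.2200

a = (v'−v)/dt = (-0.805000)/0.25 = -3.2200
Δθ = θ'−θ = -0.751449;  (v·dt/L) = 16.4000·0.25/2.4 = 1.708333
tan δ = Δθ·L/(v·dt) = -0.439873  →  δ = -0.4144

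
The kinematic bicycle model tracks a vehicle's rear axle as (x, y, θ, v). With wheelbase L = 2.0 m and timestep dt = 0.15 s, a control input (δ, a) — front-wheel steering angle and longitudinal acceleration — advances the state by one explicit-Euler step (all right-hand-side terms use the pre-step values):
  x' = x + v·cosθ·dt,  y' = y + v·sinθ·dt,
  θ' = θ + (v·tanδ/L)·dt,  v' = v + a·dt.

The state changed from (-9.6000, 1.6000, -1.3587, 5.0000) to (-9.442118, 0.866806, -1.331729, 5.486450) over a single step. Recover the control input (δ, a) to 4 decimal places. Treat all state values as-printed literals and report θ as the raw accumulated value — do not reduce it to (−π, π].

δ = 0.0718, a = 3.2430

a = (v'−v)/dt = (0.486450)/0.15 = 3.2430
Δθ = θ'−θ = 0.026971;  (v·dt/L) = 5.0000·0.15/2.0 = 0.375000
tan δ = Δθ·L/(v·dt) = 0.071923  →  δ = 0.0718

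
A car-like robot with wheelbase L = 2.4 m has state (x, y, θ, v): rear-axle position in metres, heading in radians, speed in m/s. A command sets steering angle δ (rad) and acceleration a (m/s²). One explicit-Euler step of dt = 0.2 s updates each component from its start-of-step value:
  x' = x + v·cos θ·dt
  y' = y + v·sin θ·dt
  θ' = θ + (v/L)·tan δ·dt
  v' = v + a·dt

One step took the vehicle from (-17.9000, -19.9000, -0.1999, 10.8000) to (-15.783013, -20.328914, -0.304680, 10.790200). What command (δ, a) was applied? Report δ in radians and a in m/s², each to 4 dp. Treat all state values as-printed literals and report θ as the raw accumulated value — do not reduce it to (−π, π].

a = (v'−v)/dt = (-0.009800)/0.2 = -0.0490
Δθ = θ'−θ = -0.104780;  (v·dt/L) = 10.8000·0.2/2.4 = 0.900000
tan δ = Δθ·L/(v·dt) = -0.116422  →  δ = -0.1159

δ = -0.1159, a = -0.0490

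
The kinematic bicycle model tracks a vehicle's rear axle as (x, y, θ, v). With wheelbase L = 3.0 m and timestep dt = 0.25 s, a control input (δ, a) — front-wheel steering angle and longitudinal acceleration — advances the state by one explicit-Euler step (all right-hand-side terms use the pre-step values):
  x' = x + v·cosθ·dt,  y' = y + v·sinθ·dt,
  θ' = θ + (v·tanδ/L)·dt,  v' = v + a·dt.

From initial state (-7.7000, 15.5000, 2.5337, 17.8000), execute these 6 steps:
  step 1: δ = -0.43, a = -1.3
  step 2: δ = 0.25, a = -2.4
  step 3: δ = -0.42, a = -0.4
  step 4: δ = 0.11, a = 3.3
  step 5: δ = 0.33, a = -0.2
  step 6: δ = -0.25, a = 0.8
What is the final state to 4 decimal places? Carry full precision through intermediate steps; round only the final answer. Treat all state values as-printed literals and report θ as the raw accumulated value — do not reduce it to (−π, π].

(-18.8114, 37.5073, 1.8806, 17.7500)

after step 1 (δ=-0.43, a=-1.3): (-11.352798, 18.041568, 1.853412, 17.475000)
after step 2 (δ=0.25, a=-2.4): (-12.571105, 22.237007, 2.225254, 16.875000)
after step 3 (δ=-0.42, a=-0.4): (-15.139180, 25.584071, 1.597261, 16.775000)
after step 4 (δ=0.11, a=3.3): (-15.250154, 29.776353, 1.751655, 17.600000)
after step 5 (δ=0.33, a=-0.2): (-16.041602, 34.104587, 2.254025, 17.550000)
after step 6 (δ=-0.25, a=0.8): (-18.811432, 37.507262, 1.880587, 17.750000)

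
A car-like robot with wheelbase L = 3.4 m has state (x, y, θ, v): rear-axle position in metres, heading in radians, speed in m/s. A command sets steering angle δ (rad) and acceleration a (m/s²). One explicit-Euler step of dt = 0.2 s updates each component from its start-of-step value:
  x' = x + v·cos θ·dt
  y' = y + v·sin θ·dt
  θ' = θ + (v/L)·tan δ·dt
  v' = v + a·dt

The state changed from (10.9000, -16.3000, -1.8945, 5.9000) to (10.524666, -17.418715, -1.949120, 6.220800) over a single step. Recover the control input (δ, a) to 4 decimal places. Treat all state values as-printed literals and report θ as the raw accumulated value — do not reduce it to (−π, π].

a = (v'−v)/dt = (0.320800)/0.2 = 1.6040
Δθ = θ'−θ = -0.054620;  (v·dt/L) = 5.9000·0.2/3.4 = 0.347059
tan δ = Δθ·L/(v·dt) = -0.157380  →  δ = -0.1561

δ = -0.1561, a = 1.6040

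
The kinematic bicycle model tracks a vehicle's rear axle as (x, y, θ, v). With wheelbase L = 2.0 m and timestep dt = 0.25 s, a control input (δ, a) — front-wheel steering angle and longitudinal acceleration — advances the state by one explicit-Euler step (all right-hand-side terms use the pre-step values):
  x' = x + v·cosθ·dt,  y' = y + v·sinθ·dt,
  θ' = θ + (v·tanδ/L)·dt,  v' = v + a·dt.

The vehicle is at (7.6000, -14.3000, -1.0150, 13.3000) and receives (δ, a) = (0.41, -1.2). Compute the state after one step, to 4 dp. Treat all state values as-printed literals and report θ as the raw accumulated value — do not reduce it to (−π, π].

x' = 7.6000 + 13.3000·cos(-1.0150)·0.25 = 9.3543
y' = -14.3000 + 13.3000·sin(-1.0150)·0.25 = -17.1245
θ' = -1.0150 + (13.3000/2.0)·tan(0.41)·0.25 = -0.2924
v' = 13.3000 − 1.2000·0.25 = 13.0000

(9.3543, -17.1245, -0.2924, 13.0000)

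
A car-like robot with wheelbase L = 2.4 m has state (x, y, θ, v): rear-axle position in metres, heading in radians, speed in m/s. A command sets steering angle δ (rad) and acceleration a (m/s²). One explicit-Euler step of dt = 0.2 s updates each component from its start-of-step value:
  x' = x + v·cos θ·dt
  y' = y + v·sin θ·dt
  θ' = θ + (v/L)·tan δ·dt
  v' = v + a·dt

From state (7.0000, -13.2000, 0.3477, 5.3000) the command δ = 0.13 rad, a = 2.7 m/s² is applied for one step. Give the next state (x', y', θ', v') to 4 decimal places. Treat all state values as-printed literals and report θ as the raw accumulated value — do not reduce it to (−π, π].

x' = 7.0000 + 5.3000·cos(0.3477)·0.2 = 7.9966
y' = -13.2000 + 5.3000·sin(0.3477)·0.2 = -12.8388
θ' = 0.3477 + (5.3000/2.4)·tan(0.13)·0.2 = 0.4054
v' = 5.3000 + 2.7000·0.2 = 5.8400

(7.9966, -12.8388, 0.4054, 5.8400)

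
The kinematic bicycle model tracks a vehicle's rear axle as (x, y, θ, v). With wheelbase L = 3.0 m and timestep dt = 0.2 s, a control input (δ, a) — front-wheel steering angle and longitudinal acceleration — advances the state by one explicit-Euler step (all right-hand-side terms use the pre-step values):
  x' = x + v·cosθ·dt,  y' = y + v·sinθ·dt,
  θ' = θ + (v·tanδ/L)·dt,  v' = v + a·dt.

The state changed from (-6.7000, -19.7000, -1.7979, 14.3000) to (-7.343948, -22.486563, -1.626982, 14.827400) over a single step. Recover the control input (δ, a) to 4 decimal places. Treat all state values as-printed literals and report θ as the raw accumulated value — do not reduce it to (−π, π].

a = (v'−v)/dt = (0.527400)/0.2 = 2.6370
Δθ = θ'−θ = 0.170918;  (v·dt/L) = 14.3000·0.2/3.0 = 0.953333
tan δ = Δθ·L/(v·dt) = 0.179285  →  δ = 0.1774

δ = 0.1774, a = 2.6370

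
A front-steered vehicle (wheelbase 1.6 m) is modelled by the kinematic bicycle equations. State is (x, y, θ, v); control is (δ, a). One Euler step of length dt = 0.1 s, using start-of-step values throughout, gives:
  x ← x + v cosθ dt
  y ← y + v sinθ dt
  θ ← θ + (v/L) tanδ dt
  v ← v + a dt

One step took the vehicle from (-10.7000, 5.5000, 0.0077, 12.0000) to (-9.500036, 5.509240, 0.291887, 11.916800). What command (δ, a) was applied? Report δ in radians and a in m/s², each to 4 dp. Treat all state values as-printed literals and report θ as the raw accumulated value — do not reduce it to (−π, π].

a = (v'−v)/dt = (-0.083200)/0.1 = -0.8320
Δθ = θ'−θ = 0.284187;  (v·dt/L) = 12.0000·0.1/1.6 = 0.750000
tan δ = Δθ·L/(v·dt) = 0.378916  →  δ = 0.3622

δ = 0.3622, a = -0.8320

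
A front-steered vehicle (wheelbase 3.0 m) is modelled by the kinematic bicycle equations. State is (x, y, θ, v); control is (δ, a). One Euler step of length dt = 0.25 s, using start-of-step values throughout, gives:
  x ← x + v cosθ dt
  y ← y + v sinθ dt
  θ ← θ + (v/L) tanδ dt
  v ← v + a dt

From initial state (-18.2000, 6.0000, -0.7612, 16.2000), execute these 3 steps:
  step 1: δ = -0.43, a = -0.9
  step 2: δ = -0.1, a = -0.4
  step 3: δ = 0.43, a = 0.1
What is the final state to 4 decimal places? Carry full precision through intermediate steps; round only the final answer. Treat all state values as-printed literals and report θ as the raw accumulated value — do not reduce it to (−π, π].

after step 1 (δ=-0.43, a=-0.9): (-15.267764, 3.206347, -1.380338, 15.975000)
after step 2 (δ=-0.1, a=-0.4): (-14.511713, -0.715186, -1.513909, 15.875000)
after step 3 (δ=0.43, a=0.1): (-14.286063, -4.677516, -0.907192, 15.900000)

(-14.2861, -4.6775, -0.9072, 15.9000)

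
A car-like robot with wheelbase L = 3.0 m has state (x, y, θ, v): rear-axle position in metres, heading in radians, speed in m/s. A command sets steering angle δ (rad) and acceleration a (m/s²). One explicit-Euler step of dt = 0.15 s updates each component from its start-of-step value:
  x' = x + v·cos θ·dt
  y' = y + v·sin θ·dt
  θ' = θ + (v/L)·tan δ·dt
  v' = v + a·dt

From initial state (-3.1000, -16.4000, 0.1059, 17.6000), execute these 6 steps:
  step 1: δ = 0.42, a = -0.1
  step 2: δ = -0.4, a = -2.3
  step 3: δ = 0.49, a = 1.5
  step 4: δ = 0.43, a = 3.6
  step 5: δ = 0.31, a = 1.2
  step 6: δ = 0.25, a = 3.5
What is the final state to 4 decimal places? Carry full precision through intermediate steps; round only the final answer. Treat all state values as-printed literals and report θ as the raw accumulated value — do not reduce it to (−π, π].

(8.8687, -8.2162, 1.5080, 18.7100)

after step 1 (δ=0.42, a=-0.1): (-0.474790, -16.120946, 0.498884, 17.585000)
after step 2 (δ=-0.4, a=-2.3): (1.841464, -14.858926, 0.127143, 17.240000)
after step 3 (δ=0.49, a=1.5): (4.406590, -14.531020, 0.586923, 17.465000)
after step 4 (δ=0.43, a=3.6): (6.587921, -13.080197, 0.987414, 18.005000)
after step 5 (δ=0.31, a=1.2): (8.075628, -10.826139, 1.275789, 18.185000)
after step 6 (δ=0.25, a=3.5): (8.868713, -8.216228, 1.507959, 18.710000)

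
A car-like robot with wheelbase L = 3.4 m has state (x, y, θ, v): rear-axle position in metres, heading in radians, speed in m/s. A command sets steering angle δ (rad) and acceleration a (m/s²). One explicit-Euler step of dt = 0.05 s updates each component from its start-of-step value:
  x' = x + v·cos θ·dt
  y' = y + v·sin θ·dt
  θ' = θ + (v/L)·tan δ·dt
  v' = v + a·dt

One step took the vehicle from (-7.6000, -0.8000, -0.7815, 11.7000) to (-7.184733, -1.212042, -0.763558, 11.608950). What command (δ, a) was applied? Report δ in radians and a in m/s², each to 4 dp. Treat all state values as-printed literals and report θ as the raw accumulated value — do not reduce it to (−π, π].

δ = 0.1039, a = -1.8210

a = (v'−v)/dt = (-0.091050)/0.05 = -1.8210
Δθ = θ'−θ = 0.017942;  (v·dt/L) = 11.7000·0.05/3.4 = 0.172059
tan δ = Δθ·L/(v·dt) = 0.104278  →  δ = 0.1039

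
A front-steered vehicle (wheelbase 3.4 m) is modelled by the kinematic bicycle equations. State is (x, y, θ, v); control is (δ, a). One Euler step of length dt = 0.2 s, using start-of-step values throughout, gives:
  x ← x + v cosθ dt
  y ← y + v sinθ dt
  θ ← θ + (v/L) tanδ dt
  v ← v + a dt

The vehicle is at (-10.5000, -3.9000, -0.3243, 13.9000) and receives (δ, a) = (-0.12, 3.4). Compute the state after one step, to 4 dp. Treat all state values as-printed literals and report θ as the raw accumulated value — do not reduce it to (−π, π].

x' = -10.5000 + 13.9000·cos(-0.3243)·0.2 = -7.8649
y' = -3.9000 + 13.9000·sin(-0.3243)·0.2 = -4.7858
θ' = -0.3243 + (13.9000/3.4)·tan(-0.12)·0.2 = -0.4229
v' = 13.9000 + 3.4000·0.2 = 14.5800

(-7.8649, -4.7858, -0.4229, 14.5800)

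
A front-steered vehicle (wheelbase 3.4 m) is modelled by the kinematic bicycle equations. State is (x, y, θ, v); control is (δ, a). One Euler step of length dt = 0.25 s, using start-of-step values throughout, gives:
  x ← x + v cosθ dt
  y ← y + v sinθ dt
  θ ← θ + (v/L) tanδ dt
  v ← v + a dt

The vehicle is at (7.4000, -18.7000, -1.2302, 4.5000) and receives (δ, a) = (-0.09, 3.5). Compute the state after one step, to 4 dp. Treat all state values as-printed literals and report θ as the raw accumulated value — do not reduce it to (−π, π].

x' = 7.4000 + 4.5000·cos(-1.2302)·0.25 = 7.7758
y' = -18.7000 + 4.5000·sin(-1.2302)·0.25 = -19.7604
θ' = -1.2302 + (4.5000/3.4)·tan(-0.09)·0.25 = -1.2601
v' = 4.5000 + 3.5000·0.25 = 5.3750

(7.7758, -19.7604, -1.2601, 5.3750)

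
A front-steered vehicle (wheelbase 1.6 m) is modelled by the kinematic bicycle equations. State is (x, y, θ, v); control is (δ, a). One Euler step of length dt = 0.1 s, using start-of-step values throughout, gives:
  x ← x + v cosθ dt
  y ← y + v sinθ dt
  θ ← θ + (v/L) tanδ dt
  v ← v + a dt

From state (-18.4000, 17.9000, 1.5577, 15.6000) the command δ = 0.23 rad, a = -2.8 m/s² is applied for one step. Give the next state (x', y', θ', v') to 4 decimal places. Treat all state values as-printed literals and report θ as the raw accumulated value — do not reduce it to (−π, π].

x' = -18.4000 + 15.6000·cos(1.5577)·0.1 = -18.3796
y' = 17.9000 + 15.6000·sin(1.5577)·0.1 = 19.4599
θ' = 1.5577 + (15.6000/1.6)·tan(0.23)·0.1 = 1.7860
v' = 15.6000 − 2.8000·0.1 = 15.3200

(-18.3796, 19.4599, 1.7860, 15.3200)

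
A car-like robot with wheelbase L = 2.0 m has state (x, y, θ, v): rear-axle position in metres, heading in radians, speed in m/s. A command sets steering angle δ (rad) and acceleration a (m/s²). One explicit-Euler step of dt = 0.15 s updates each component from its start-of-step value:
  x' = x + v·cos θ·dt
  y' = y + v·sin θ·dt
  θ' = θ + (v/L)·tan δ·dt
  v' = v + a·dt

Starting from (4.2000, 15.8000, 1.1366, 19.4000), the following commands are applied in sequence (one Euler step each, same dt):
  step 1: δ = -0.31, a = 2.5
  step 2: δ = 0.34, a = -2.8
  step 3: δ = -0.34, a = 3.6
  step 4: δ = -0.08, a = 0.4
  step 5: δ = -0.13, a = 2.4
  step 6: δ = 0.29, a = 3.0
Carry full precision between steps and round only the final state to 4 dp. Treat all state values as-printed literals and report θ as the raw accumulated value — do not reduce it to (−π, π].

after step 1 (δ=-0.31, a=2.5): (5.424183, 18.439977, 0.670523, 19.775000)
after step 2 (δ=0.34, a=-2.8): (7.748229, 20.283193, 1.195159, 19.355000)
after step 3 (δ=-0.34, a=3.6): (8.813330, 22.984012, 0.681666, 19.895000)
after step 4 (δ=-0.08, a=0.4): (11.130672, 24.864351, 0.562041, 19.955000)
after step 5 (δ=-0.13, a=2.4): (13.663468, 26.459496, 0.366376, 20.315000)
after step 6 (δ=0.29, a=3.0): (16.508477, 27.551126, 0.821045, 20.765000)

(16.5085, 27.5511, 0.8210, 20.7650)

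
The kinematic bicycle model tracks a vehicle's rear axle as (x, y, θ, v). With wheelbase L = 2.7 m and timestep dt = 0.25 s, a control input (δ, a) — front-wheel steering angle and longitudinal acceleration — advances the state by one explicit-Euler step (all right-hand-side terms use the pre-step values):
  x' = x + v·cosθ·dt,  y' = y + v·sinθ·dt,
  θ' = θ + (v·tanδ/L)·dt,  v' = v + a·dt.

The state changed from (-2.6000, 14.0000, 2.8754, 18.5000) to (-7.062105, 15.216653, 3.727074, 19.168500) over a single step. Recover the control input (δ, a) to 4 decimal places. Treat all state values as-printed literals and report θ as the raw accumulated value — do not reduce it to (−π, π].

δ = 0.4614, a = 2.6740

a = (v'−v)/dt = (0.668500)/0.25 = 2.6740
Δθ = θ'−θ = 0.851674;  (v·dt/L) = 18.5000·0.25/2.7 = 1.712963
tan δ = Δθ·L/(v·dt) = 0.497193  →  δ = 0.4614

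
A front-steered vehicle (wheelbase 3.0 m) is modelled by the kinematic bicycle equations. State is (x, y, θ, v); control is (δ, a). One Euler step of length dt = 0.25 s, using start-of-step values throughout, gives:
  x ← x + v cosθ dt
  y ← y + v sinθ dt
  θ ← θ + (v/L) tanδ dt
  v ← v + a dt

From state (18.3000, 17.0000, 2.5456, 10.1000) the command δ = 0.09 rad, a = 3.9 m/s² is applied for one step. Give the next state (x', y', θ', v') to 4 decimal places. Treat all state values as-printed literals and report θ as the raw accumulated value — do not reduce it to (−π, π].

x' = 18.3000 + 10.1000·cos(2.5456)·0.25 = 16.2103
y' = 17.0000 + 10.1000·sin(2.5456)·0.25 = 18.4174
θ' = 2.5456 + (10.1000/3.0)·tan(0.09)·0.25 = 2.6216
v' = 10.1000 + 3.9000·0.25 = 11.0750

(16.2103, 18.4174, 2.6216, 11.0750)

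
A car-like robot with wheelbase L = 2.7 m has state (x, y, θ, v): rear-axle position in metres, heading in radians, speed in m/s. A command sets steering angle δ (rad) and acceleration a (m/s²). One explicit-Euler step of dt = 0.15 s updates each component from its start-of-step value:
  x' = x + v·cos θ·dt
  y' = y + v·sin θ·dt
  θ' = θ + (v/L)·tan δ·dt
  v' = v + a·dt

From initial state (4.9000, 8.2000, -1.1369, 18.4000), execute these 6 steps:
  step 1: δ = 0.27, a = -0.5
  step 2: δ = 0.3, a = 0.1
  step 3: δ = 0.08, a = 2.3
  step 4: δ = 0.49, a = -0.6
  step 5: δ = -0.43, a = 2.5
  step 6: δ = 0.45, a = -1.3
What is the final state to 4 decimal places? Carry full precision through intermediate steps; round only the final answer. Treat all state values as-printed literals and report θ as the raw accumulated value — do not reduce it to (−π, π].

after step 1 (δ=0.27, a=-0.5): (6.060330, 5.695757, -0.853992, 18.325000)
after step 2 (δ=0.3, a=0.1): (7.866201, 3.623450, -0.539070, 18.340000)
after step 3 (δ=0.08, a=2.3): (10.227071, 2.211256, -0.457385, 18.685000)
after step 4 (δ=0.49, a=-0.6): (12.741728, 0.973553, 0.096302, 18.595000)
after step 5 (δ=-0.43, a=2.5): (15.518054, 1.241747, -0.377479, 18.970000)
after step 6 (δ=0.45, a=-1.3): (18.163222, 0.192958, 0.131607, 18.775000)

(18.1632, 0.1930, 0.1316, 18.7750)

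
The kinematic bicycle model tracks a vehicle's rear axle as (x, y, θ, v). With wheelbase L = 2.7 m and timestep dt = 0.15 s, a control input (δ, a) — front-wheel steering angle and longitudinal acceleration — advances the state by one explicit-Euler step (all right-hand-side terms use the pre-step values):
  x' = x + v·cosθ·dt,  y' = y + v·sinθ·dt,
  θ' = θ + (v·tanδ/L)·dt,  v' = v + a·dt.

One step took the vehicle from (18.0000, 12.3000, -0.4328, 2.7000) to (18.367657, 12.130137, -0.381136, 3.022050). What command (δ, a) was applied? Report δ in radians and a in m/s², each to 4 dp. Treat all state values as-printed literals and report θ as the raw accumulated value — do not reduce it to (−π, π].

δ = 0.3317, a = 2.1470

a = (v'−v)/dt = (0.322050)/0.15 = 2.1470
Δθ = θ'−θ = 0.051664;  (v·dt/L) = 2.7000·0.15/2.7 = 0.150000
tan δ = Δθ·L/(v·dt) = 0.344427  →  δ = 0.3317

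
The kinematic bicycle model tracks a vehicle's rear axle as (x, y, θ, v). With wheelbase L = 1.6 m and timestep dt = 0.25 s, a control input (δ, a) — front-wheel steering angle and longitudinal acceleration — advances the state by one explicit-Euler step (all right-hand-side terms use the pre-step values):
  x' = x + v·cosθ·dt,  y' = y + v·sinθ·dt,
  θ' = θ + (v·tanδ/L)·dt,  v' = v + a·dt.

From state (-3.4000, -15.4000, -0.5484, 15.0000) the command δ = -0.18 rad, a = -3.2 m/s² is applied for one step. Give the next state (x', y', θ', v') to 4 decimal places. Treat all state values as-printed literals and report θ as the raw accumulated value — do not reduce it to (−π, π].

x' = -3.4000 + 15.0000·cos(-0.5484)·0.25 = -0.1999
y' = -15.4000 + 15.0000·sin(-0.5484)·0.25 = -17.3550
θ' = -0.5484 + (15.0000/1.6)·tan(-0.18)·0.25 = -0.9749
v' = 15.0000 − 3.2000·0.25 = 14.2000

(-0.1999, -17.3550, -0.9749, 14.2000)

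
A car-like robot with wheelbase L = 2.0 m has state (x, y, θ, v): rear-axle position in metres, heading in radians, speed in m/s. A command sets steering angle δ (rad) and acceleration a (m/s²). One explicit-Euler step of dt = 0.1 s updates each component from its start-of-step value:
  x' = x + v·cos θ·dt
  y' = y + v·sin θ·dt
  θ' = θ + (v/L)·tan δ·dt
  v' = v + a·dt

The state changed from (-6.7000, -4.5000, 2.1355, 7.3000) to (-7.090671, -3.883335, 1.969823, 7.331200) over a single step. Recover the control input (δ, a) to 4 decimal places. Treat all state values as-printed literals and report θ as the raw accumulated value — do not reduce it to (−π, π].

δ = -0.4261, a = 0.3120

a = (v'−v)/dt = (0.031200)/0.1 = 0.3120
Δθ = θ'−θ = -0.165677;  (v·dt/L) = 7.3000·0.1/2.0 = 0.365000
tan δ = Δθ·L/(v·dt) = -0.453910  →  δ = -0.4261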